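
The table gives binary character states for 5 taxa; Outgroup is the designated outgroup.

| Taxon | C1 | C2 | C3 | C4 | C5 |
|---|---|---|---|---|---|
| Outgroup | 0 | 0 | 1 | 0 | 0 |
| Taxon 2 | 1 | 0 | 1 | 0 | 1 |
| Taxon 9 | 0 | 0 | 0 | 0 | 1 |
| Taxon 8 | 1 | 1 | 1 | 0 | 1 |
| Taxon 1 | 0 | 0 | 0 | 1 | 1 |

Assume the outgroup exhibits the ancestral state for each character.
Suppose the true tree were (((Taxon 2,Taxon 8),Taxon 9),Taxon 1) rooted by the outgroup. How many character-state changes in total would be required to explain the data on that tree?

Map each character onto (((Taxon 2,Taxon 8),Taxon 9),Taxon 1) (rooted by Outgroup) and count the minimum state changes it requires (Fitch parsimony):
C1: 1; C2: 1; C3: 2; C4: 1; C5: 1.
Total tree length = 6.

6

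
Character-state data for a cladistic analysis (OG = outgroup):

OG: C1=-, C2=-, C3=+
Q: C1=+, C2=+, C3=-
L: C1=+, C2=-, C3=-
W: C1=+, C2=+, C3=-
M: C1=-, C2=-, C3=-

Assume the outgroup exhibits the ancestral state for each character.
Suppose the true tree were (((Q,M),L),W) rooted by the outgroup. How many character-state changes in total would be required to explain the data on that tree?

Map each character onto (((Q,M),L),W) (rooted by OG) and count the minimum state changes it requires (Fitch parsimony):
C1: 2; C2: 2; C3: 1.
Total tree length = 5.

5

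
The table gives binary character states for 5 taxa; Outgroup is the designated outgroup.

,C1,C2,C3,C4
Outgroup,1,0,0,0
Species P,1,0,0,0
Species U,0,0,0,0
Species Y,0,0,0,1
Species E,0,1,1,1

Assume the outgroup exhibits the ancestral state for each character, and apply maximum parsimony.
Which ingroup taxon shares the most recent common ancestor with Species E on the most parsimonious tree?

Species Y

Character polarity is set by the outgroup: the derived state is whichever differs from the outgroup's state, so for C1 the derived state is '0', and for the remaining characters it is '1'.
C1 (derived state '0') is shared by Species E, Species U, and Species Y — a synapomorphy uniting that clade.
C2: derived state '1' in Species E only — an autapomorphy, so it tells us nothing about relationships among taxa.
C3 (derived state '1') is unique to Species E (autapomorphy; uninformative for grouping).
C4: derived state '1' in Species E and Species Y only — synapomorphy for {Species E, Species Y}.
Most parsimonious ingroup topology: (Species P,(Species U,(Species Y,Species E))).
Species E and Species Y form a cherry on this tree, so they are sister taxa.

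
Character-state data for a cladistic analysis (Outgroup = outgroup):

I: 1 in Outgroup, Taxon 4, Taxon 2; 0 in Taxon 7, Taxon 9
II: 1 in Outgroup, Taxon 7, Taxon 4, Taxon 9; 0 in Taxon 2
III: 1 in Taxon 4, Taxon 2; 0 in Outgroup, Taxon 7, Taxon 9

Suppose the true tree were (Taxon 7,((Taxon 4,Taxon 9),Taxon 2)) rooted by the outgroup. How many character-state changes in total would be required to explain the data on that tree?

Map each character onto (Taxon 7,((Taxon 4,Taxon 9),Taxon 2)) (rooted by Outgroup) and count the minimum state changes it requires (Fitch parsimony):
I: 2; II: 1; III: 2.
Total tree length = 5.

5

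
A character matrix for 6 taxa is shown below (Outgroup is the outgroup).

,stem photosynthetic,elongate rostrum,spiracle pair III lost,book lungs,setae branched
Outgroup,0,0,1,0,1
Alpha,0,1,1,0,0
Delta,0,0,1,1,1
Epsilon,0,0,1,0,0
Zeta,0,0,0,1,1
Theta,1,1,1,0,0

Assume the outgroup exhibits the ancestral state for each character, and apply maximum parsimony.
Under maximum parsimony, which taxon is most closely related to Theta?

Character polarity is set by the outgroup: the derived state is whichever differs from the outgroup's state, so for spiracle pair III lost, setae branched the derived state is '0', and for the remaining characters it is '1'.
stem photosynthetic: derived state '1' in Theta only — an autapomorphy, so it tells us nothing about relationships among taxa.
Only Alpha and Theta show the derived state '1' for elongate rostrum, supporting them as a clade.
spiracle pair III lost: derived state '0' in Zeta only — an autapomorphy, so it tells us nothing about relationships among taxa.
book lungs: derived state '1' in Delta and Zeta only — synapomorphy for {Delta, Zeta}.
setae branched (derived state '0') is shared by Alpha, Epsilon, and Theta — a synapomorphy uniting that clade.
Most parsimonious ingroup topology: (((Alpha,Theta),Epsilon),(Delta,Zeta)).
Theta and Alpha form a cherry on this tree, so they are sister taxa.

Alpha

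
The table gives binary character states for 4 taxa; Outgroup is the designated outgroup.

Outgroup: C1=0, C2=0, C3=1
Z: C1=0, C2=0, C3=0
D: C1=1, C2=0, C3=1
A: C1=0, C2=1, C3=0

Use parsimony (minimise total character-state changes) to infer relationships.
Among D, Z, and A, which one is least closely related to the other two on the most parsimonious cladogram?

Character polarity is set by the outgroup: the derived state is whichever differs from the outgroup's state, so for C3 the derived state is '0', and for the remaining characters it is '1'.
C1: derived state '1' in D only — an autapomorphy, so it tells us nothing about relationships among taxa.
C2: derived state '1' in A only — an autapomorphy, so it tells us nothing about relationships among taxa.
C3: derived state '0' in A and Z only — synapomorphy for {A, Z}.
Most parsimonious ingroup topology: ((Z,A),D).
Z and A share a more recent common ancestor with each other than either does with D, so D is the least closely related of the three.

D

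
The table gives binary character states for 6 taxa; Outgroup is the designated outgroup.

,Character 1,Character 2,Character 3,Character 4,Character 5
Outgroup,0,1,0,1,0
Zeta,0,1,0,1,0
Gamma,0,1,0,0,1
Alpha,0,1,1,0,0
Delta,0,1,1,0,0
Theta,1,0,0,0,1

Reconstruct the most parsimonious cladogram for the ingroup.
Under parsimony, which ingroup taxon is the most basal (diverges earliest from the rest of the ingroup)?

Character polarity is set by the outgroup: the derived state is whichever differs from the outgroup's state, so for Character 2, Character 4 the derived state is '0', and for the remaining characters it is '1'.
Character 1 (derived state '1') is unique to Theta (autapomorphy; uninformative for grouping).
Character 2 (derived state '0') is unique to Theta (autapomorphy; uninformative for grouping).
Character 3: derived state '1' in Alpha and Delta only — synapomorphy for {Alpha, Delta}.
Character 4: derived state '0' in Alpha, Delta, Gamma, and Theta only — synapomorphy for {Alpha, Delta, Gamma, Theta}.
Character 5 (derived state '1') is shared by Gamma and Theta — a synapomorphy uniting that clade.
Most parsimonious ingroup topology: (Zeta,((Gamma,Theta),(Alpha,Delta))).
Zeta is sister to the clade containing all other ingroup taxa, so it is the earliest-diverging (most basal) ingroup lineage.

Zeta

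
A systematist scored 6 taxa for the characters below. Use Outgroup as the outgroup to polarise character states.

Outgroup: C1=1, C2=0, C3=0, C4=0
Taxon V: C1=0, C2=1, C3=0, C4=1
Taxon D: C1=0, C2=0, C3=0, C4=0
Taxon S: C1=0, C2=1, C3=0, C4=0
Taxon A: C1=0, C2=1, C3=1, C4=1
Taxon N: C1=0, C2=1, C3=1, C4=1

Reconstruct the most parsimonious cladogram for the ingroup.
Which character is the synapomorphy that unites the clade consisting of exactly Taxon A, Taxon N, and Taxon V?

C4

Character polarity is set by the outgroup: the derived state is whichever differs from the outgroup's state, so for C1 the derived state is '0', and for the remaining characters it is '1'.
All ingroup taxa share the derived state '0' for C1; it defines the ingroup but does not resolve relationships within it.
Only Taxon A, Taxon N, Taxon S, and Taxon V show the derived state '1' for C2, supporting them as a clade.
C3 (derived state '1') is shared by Taxon A and Taxon N — a synapomorphy uniting that clade.
C4: derived state '1' in Taxon A, Taxon N, and Taxon V only — synapomorphy for {Taxon A, Taxon N, Taxon V}.
Most parsimonious ingroup topology: (((Taxon V,(Taxon A,Taxon N)),Taxon S),Taxon D).
The clade {Taxon A, Taxon N, Taxon V} is supported by C4: its derived state '1' occurs in exactly those taxa and in no other taxon (including the outgroup).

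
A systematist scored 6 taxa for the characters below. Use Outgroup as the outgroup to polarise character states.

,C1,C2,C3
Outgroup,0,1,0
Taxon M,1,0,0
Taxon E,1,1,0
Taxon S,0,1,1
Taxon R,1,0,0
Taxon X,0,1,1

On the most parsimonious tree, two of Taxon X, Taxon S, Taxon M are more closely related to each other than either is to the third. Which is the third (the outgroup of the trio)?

Character polarity is set by the outgroup: the derived state is whichever differs from the outgroup's state, so for C2 the derived state is '0', and for the remaining characters it is '1'.
C1 (derived state '1') is shared by Taxon E, Taxon M, and Taxon R — a synapomorphy uniting that clade.
Only Taxon M and Taxon R show the derived state '0' for C2, supporting them as a clade.
Only Taxon S and Taxon X show the derived state '1' for C3, supporting them as a clade.
Most parsimonious ingroup topology: (((Taxon M,Taxon R),Taxon E),(Taxon S,Taxon X)).
Taxon X and Taxon S share a more recent common ancestor with each other than either does with Taxon M, so Taxon M is the least closely related of the three.

Taxon M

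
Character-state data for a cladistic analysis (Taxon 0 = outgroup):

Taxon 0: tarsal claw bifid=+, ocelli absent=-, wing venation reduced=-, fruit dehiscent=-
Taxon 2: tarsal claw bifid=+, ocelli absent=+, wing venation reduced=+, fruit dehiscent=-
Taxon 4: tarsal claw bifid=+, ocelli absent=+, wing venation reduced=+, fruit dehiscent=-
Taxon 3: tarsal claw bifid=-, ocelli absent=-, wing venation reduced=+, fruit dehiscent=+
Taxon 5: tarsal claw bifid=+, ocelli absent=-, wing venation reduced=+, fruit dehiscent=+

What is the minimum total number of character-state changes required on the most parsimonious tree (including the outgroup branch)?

4

Character polarity is set by the outgroup: the derived state is whichever differs from the outgroup's state, so for tarsal claw bifid the derived state is '-', and for the remaining characters it is '+'.
tarsal claw bifid: derived state '-' in Taxon 3 only — an autapomorphy, so it tells us nothing about relationships among taxa.
ocelli absent (derived state '+') is shared by Taxon 2 and Taxon 4 — a synapomorphy uniting that clade.
All ingroup taxa share the derived state '+' for wing venation reduced; it defines the ingroup but does not resolve relationships within it.
fruit dehiscent (derived state '+') is shared by Taxon 3 and Taxon 5 — a synapomorphy uniting that clade.
Most parsimonious ingroup topology: ((Taxon 2,Taxon 4),(Taxon 3,Taxon 5)).
Changes per character on this tree: tarsal claw bifid: 1; ocelli absent: 1; wing venation reduced: 1; fruit dehiscent: 1.
Total = 4.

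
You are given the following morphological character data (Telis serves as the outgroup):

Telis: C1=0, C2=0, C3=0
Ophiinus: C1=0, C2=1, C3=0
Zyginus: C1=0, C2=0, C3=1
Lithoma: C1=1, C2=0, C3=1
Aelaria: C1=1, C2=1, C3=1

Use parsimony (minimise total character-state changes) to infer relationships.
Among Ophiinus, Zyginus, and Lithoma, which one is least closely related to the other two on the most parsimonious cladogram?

Ophiinus

The outgroup has state '0' for every character, so '1' is the derived state throughout.
C1: derived state '1' in Aelaria and Lithoma only — synapomorphy for {Aelaria, Lithoma}.
C2 (state '1') occurs in Aelaria and Ophiinus but conflicts with the nesting implied by the other characters — most parsimoniously interpreted as homoplasy.
C3: derived state '1' in Aelaria, Lithoma, and Zyginus only — synapomorphy for {Aelaria, Lithoma, Zyginus}.
Most parsimonious ingroup topology: (Ophiinus,(Zyginus,(Lithoma,Aelaria))).
Lithoma and Zyginus share a more recent common ancestor with each other than either does with Ophiinus, so Ophiinus is the least closely related of the three.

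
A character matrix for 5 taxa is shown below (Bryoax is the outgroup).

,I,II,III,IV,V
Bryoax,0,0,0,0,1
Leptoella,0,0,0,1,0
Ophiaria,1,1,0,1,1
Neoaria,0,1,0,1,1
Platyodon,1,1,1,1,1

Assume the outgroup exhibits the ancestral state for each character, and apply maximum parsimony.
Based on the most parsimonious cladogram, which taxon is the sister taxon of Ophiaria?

Character polarity is set by the outgroup: the derived state is whichever differs from the outgroup's state, so for V the derived state is '0', and for the remaining characters it is '1'.
I: derived state '1' in Ophiaria and Platyodon only — synapomorphy for {Ophiaria, Platyodon}.
Only Neoaria, Ophiaria, and Platyodon show the derived state '1' for II, supporting them as a clade.
III: derived state '1' in Platyodon only — an autapomorphy, so it tells us nothing about relationships among taxa.
IV (derived state '1') is shared by all ingroup taxa — unites the whole ingroup.
V (derived state '0') is unique to Leptoella (autapomorphy; uninformative for grouping).
Most parsimonious ingroup topology: (Leptoella,((Ophiaria,Platyodon),Neoaria)).
Ophiaria and Platyodon form a cherry on this tree, so they are sister taxa.

Platyodon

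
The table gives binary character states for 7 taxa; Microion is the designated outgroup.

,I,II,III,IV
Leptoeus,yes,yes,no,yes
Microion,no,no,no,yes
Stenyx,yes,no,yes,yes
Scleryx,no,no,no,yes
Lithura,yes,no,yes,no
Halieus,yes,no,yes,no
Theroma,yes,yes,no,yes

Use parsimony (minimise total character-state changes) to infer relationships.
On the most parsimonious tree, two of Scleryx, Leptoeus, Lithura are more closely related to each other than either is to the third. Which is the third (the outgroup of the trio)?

Character polarity is set by the outgroup: the derived state is whichever differs from the outgroup's state, so for IV the derived state is 'no', and for the remaining characters it is 'yes'.
Only Halieus, Leptoeus, Lithura, Stenyx, and Theroma show the derived state 'yes' for I, supporting them as a clade.
II: derived state 'yes' in Leptoeus and Theroma only — synapomorphy for {Leptoeus, Theroma}.
Only Halieus, Lithura, and Stenyx show the derived state 'yes' for III, supporting them as a clade.
IV (derived state 'no') is shared by Halieus and Lithura — a synapomorphy uniting that clade.
Most parsimonious ingroup topology: ((((Halieus,Lithura),Stenyx),(Theroma,Leptoeus)),Scleryx).
Lithura and Leptoeus share a more recent common ancestor with each other than either does with Scleryx, so Scleryx is the least closely related of the three.

Scleryx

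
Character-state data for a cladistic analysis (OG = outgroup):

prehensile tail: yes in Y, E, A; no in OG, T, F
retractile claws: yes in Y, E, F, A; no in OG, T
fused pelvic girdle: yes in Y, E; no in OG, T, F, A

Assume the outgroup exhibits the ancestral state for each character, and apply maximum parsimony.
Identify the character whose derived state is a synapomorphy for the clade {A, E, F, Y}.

The outgroup has state 'no' for every character, so 'yes' is the derived state throughout.
Only A, E, and Y show the derived state 'yes' for prehensile tail, supporting them as a clade.
Only A, E, F, and Y show the derived state 'yes' for retractile claws, supporting them as a clade.
fused pelvic girdle (derived state 'yes') is shared by E and Y — a synapomorphy uniting that clade.
Most parsimonious ingroup topology: ((((Y,E),A),F),T).
The clade {A, E, F, Y} is supported by retractile claws: its derived state 'yes' occurs in exactly those taxa and in no other taxon (including the outgroup).

retractile claws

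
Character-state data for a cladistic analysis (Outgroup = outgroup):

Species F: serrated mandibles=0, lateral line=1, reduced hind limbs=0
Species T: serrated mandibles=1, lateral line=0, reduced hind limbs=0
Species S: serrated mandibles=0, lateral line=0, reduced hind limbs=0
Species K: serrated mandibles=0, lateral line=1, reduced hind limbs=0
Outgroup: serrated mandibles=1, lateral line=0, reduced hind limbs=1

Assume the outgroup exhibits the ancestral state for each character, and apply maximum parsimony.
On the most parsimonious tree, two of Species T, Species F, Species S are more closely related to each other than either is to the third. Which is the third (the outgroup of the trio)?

Character polarity is set by the outgroup: the derived state is whichever differs from the outgroup's state, so for serrated mandibles, reduced hind limbs the derived state is '0', and for the remaining characters it is '1'.
serrated mandibles (derived state '0') is shared by Species F, Species K, and Species S — a synapomorphy uniting that clade.
lateral line: derived state '1' in Species F and Species K only — synapomorphy for {Species F, Species K}.
reduced hind limbs (derived state '0') is shared by all ingroup taxa — unites the whole ingroup.
Most parsimonious ingroup topology: ((Species S,(Species K,Species F)),Species T).
Species F and Species S share a more recent common ancestor with each other than either does with Species T, so Species T is the least closely related of the three.

Species T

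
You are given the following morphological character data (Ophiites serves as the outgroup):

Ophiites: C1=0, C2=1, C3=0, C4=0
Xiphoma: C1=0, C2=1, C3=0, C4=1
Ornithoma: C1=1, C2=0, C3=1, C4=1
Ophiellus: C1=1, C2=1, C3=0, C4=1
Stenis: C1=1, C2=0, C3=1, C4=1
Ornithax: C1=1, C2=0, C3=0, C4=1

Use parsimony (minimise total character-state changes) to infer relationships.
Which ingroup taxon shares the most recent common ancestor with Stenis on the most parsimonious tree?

Ornithoma

Character polarity is set by the outgroup: the derived state is whichever differs from the outgroup's state, so for C2 the derived state is '0', and for the remaining characters it is '1'.
C1: derived state '1' in Ophiellus, Ornithax, Ornithoma, and Stenis only — synapomorphy for {Ophiellus, Ornithax, Ornithoma, Stenis}.
C2 (derived state '0') is shared by Ornithax, Ornithoma, and Stenis — a synapomorphy uniting that clade.
Only Ornithoma and Stenis show the derived state '1' for C3, supporting them as a clade.
C4 (derived state '1') is shared by all ingroup taxa — unites the whole ingroup.
Most parsimonious ingroup topology: (Xiphoma,(((Ornithoma,Stenis),Ornithax),Ophiellus)).
Stenis and Ornithoma form a cherry on this tree, so they are sister taxa.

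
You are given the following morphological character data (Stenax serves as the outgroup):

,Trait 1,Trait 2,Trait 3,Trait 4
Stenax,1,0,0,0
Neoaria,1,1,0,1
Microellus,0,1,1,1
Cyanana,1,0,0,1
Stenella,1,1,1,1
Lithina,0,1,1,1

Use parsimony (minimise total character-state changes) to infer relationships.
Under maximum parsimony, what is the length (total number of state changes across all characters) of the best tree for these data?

4

Character polarity is set by the outgroup: the derived state is whichever differs from the outgroup's state, so for Trait 1 the derived state is '0', and for the remaining characters it is '1'.
Only Lithina and Microellus show the derived state '0' for Trait 1, supporting them as a clade.
Only Lithina, Microellus, Neoaria, and Stenella show the derived state '1' for Trait 2, supporting them as a clade.
Trait 3 (derived state '1') is shared by Lithina, Microellus, and Stenella — a synapomorphy uniting that clade.
All ingroup taxa share the derived state '1' for Trait 4; it defines the ingroup but does not resolve relationships within it.
Most parsimonious ingroup topology: ((Neoaria,((Microellus,Lithina),Stenella)),Cyanana).
Changes per character on this tree: Trait 1: 1; Trait 2: 1; Trait 3: 1; Trait 4: 1.
Total = 4.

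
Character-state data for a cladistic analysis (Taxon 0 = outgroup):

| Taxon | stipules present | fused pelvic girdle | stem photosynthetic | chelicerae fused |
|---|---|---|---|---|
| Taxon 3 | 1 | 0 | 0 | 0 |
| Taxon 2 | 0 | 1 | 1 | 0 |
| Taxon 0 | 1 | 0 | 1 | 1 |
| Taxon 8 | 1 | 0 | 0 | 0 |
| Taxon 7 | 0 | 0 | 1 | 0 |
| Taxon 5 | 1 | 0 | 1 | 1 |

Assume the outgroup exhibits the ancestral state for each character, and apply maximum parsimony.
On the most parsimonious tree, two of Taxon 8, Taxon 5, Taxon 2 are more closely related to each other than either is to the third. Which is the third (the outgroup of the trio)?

Character polarity is set by the outgroup: the derived state is whichever differs from the outgroup's state, so for stipules present, stem photosynthetic, chelicerae fused the derived state is '0', and for the remaining characters it is '1'.
stipules present: derived state '0' in Taxon 2 and Taxon 7 only — synapomorphy for {Taxon 2, Taxon 7}.
fused pelvic girdle (derived state '1') is unique to Taxon 2 (autapomorphy; uninformative for grouping).
Only Taxon 3 and Taxon 8 show the derived state '0' for stem photosynthetic, supporting them as a clade.
Only Taxon 2, Taxon 3, Taxon 7, and Taxon 8 show the derived state '0' for chelicerae fused, supporting them as a clade.
Most parsimonious ingroup topology: (Taxon 5,((Taxon 7,Taxon 2),(Taxon 8,Taxon 3))).
Taxon 2 and Taxon 8 share a more recent common ancestor with each other than either does with Taxon 5, so Taxon 5 is the least closely related of the three.

Taxon 5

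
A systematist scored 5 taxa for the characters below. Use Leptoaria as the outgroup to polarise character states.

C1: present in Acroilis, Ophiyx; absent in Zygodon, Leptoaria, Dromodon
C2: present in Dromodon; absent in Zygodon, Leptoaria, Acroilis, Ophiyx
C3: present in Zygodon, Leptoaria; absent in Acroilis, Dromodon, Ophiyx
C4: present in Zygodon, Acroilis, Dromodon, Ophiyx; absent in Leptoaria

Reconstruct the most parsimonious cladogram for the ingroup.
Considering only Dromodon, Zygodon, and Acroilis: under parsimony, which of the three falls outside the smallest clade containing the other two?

Zygodon

Character polarity is set by the outgroup: the derived state is whichever differs from the outgroup's state, so for C3 the derived state is 'absent', and for the remaining characters it is 'present'.
C1: derived state 'present' in Acroilis and Ophiyx only — synapomorphy for {Acroilis, Ophiyx}.
C2 (derived state 'present') is unique to Dromodon (autapomorphy; uninformative for grouping).
C3: derived state 'absent' in Acroilis, Dromodon, and Ophiyx only — synapomorphy for {Acroilis, Dromodon, Ophiyx}.
All ingroup taxa share the derived state 'present' for C4; it defines the ingroup but does not resolve relationships within it.
Most parsimonious ingroup topology: (((Ophiyx,Acroilis),Dromodon),Zygodon).
Acroilis and Dromodon share a more recent common ancestor with each other than either does with Zygodon, so Zygodon is the least closely related of the three.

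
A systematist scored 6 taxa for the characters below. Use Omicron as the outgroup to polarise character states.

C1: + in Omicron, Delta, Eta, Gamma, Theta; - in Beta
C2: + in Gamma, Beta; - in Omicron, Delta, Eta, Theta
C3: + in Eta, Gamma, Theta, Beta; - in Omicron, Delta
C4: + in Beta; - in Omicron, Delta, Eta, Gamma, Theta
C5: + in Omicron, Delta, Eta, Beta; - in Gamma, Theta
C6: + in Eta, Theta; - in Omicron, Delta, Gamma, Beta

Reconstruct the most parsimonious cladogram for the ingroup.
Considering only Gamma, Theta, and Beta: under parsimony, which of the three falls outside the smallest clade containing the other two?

Theta

Character polarity is set by the outgroup: the derived state is whichever differs from the outgroup's state, so for C1, C5 the derived state is '-', and for the remaining characters it is '+'.
C1 (derived state '-') is unique to Beta (autapomorphy; uninformative for grouping).
Only Beta and Gamma show the derived state '+' for C2, supporting them as a clade.
C3 (derived state '+') is shared by Beta, Eta, Gamma, and Theta — a synapomorphy uniting that clade.
C4 (derived state '+') is unique to Beta (autapomorphy; uninformative for grouping).
C5 (state '-') occurs in Gamma and Theta but conflicts with the nesting implied by the other characters — most parsimoniously interpreted as homoplasy.
C6: derived state '+' in Eta and Theta only — synapomorphy for {Eta, Theta}.
Most parsimonious ingroup topology: (Delta,((Eta,Theta),(Gamma,Beta))).
Beta and Gamma share a more recent common ancestor with each other than either does with Theta, so Theta is the least closely related of the three.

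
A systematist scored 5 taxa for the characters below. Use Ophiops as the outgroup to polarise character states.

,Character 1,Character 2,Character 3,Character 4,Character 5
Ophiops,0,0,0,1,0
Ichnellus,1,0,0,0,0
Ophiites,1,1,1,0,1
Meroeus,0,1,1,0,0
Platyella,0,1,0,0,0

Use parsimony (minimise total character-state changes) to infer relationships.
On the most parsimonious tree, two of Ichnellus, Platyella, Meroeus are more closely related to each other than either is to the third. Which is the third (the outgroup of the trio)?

Ichnellus

Character polarity is set by the outgroup: the derived state is whichever differs from the outgroup's state, so for Character 4 the derived state is '0', and for the remaining characters it is '1'.
Character 1 groups Ichnellus and Ophiites, which is incompatible with the clades supported by the remaining characters; treating it as convergent (homoplasy) costs fewer steps than any alternative tree.
Character 2 (derived state '1') is shared by Meroeus, Ophiites, and Platyella — a synapomorphy uniting that clade.
Character 3: derived state '1' in Meroeus and Ophiites only — synapomorphy for {Meroeus, Ophiites}.
All ingroup taxa share the derived state '0' for Character 4; it defines the ingroup but does not resolve relationships within it.
Character 5 (derived state '1') is unique to Ophiites (autapomorphy; uninformative for grouping).
Most parsimonious ingroup topology: (Ichnellus,((Ophiites,Meroeus),Platyella)).
Platyella and Meroeus share a more recent common ancestor with each other than either does with Ichnellus, so Ichnellus is the least closely related of the three.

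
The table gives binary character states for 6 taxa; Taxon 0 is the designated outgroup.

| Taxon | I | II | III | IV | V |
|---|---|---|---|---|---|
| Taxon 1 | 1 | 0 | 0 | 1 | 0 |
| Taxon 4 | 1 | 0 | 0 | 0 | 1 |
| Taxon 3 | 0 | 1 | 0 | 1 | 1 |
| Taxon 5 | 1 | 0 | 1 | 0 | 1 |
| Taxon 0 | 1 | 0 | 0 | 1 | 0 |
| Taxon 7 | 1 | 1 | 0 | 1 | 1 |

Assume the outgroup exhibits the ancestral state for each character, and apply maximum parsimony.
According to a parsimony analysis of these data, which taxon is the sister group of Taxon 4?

Taxon 5

Character polarity is set by the outgroup: the derived state is whichever differs from the outgroup's state, so for I, IV the derived state is '0', and for the remaining characters it is '1'.
I (derived state '0') is unique to Taxon 3 (autapomorphy; uninformative for grouping).
Only Taxon 3 and Taxon 7 show the derived state '1' for II, supporting them as a clade.
III (derived state '1') is unique to Taxon 5 (autapomorphy; uninformative for grouping).
Only Taxon 4 and Taxon 5 show the derived state '0' for IV, supporting them as a clade.
V: derived state '1' in Taxon 3, Taxon 4, Taxon 5, and Taxon 7 only — synapomorphy for {Taxon 3, Taxon 4, Taxon 5, Taxon 7}.
Most parsimonious ingroup topology: (Taxon 1,((Taxon 4,Taxon 5),(Taxon 3,Taxon 7))).
Taxon 4 and Taxon 5 form a cherry on this tree, so they are sister taxa.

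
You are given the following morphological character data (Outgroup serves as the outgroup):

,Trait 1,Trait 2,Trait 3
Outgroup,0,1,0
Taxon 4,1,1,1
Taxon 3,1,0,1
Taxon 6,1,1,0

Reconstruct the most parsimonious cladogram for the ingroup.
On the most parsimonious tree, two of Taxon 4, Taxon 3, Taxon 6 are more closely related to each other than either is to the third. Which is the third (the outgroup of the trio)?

Taxon 6

Character polarity is set by the outgroup: the derived state is whichever differs from the outgroup's state, so for Trait 2 the derived state is '0', and for the remaining characters it is '1'.
All ingroup taxa share the derived state '1' for Trait 1; it defines the ingroup but does not resolve relationships within it.
Trait 2 (derived state '0') is unique to Taxon 3 (autapomorphy; uninformative for grouping).
Trait 3: derived state '1' in Taxon 3 and Taxon 4 only — synapomorphy for {Taxon 3, Taxon 4}.
Most parsimonious ingroup topology: ((Taxon 4,Taxon 3),Taxon 6).
Taxon 4 and Taxon 3 share a more recent common ancestor with each other than either does with Taxon 6, so Taxon 6 is the least closely related of the three.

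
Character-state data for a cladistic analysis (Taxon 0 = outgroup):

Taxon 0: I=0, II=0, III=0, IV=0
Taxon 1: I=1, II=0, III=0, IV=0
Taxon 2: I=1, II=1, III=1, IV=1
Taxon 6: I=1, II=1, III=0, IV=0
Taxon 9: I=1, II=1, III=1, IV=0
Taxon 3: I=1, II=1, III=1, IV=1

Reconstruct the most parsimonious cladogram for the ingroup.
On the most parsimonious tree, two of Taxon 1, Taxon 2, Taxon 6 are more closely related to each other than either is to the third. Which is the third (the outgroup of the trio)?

The outgroup has state '0' for every character, so '1' is the derived state throughout.
I (derived state '1') is shared by all ingroup taxa — unites the whole ingroup.
II (derived state '1') is shared by Taxon 2, Taxon 3, Taxon 6, and Taxon 9 — a synapomorphy uniting that clade.
III (derived state '1') is shared by Taxon 2, Taxon 3, and Taxon 9 — a synapomorphy uniting that clade.
IV: derived state '1' in Taxon 2 and Taxon 3 only — synapomorphy for {Taxon 2, Taxon 3}.
Most parsimonious ingroup topology: (Taxon 1,(((Taxon 2,Taxon 3),Taxon 9),Taxon 6)).
Taxon 2 and Taxon 6 share a more recent common ancestor with each other than either does with Taxon 1, so Taxon 1 is the least closely related of the three.

Taxon 1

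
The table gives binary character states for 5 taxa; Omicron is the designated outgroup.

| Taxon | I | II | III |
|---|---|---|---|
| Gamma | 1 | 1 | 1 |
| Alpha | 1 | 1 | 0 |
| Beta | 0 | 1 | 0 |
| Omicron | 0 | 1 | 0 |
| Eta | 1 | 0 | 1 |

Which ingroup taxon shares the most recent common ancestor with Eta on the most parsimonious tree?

Character polarity is set by the outgroup: the derived state is whichever differs from the outgroup's state, so for II the derived state is '0', and for the remaining characters it is '1'.
I: derived state '1' in Alpha, Eta, and Gamma only — synapomorphy for {Alpha, Eta, Gamma}.
II (derived state '0') is unique to Eta (autapomorphy; uninformative for grouping).
III: derived state '1' in Eta and Gamma only — synapomorphy for {Eta, Gamma}.
Most parsimonious ingroup topology: (((Eta,Gamma),Alpha),Beta).
Eta and Gamma form a cherry on this tree, so they are sister taxa.

Gamma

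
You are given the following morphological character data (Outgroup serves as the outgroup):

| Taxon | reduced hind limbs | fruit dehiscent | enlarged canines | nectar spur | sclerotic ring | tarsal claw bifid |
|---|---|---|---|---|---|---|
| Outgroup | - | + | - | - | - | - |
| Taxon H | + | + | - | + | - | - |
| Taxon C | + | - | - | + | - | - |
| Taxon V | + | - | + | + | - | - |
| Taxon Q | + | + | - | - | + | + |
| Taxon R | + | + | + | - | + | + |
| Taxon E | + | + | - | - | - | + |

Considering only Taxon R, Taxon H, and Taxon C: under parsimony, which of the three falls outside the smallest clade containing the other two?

Character polarity is set by the outgroup: the derived state is whichever differs from the outgroup's state, so for fruit dehiscent the derived state is '-', and for the remaining characters it is '+'.
All ingroup taxa share the derived state '+' for reduced hind limbs; it defines the ingroup but does not resolve relationships within it.
fruit dehiscent: derived state '-' in Taxon C and Taxon V only — synapomorphy for {Taxon C, Taxon V}.
enlarged canines (state '+') occurs in Taxon R and Taxon V but conflicts with the nesting implied by the other characters — most parsimoniously interpreted as homoplasy.
Only Taxon C, Taxon H, and Taxon V show the derived state '+' for nectar spur, supporting them as a clade.
sclerotic ring: derived state '+' in Taxon Q and Taxon R only — synapomorphy for {Taxon Q, Taxon R}.
tarsal claw bifid (derived state '+') is shared by Taxon E, Taxon Q, and Taxon R — a synapomorphy uniting that clade.
Most parsimonious ingroup topology: ((Taxon H,(Taxon C,Taxon V)),((Taxon Q,Taxon R),Taxon E)).
Taxon H and Taxon C share a more recent common ancestor with each other than either does with Taxon R, so Taxon R is the least closely related of the three.

Taxon R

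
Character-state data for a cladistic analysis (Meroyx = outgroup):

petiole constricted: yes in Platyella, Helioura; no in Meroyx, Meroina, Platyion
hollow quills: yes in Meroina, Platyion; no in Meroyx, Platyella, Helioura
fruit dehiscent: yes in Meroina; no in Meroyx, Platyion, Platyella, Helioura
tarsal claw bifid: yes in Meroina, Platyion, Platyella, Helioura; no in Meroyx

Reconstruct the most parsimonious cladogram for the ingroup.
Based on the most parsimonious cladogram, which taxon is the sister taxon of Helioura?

The outgroup has state 'no' for every character, so 'yes' is the derived state throughout.
petiole constricted (derived state 'yes') is shared by Helioura and Platyella — a synapomorphy uniting that clade.
hollow quills (derived state 'yes') is shared by Meroina and Platyion — a synapomorphy uniting that clade.
fruit dehiscent (derived state 'yes') is unique to Meroina (autapomorphy; uninformative for grouping).
All ingroup taxa share the derived state 'yes' for tarsal claw bifid; it defines the ingroup but does not resolve relationships within it.
Most parsimonious ingroup topology: ((Meroina,Platyion),(Platyella,Helioura)).
Helioura and Platyella form a cherry on this tree, so they are sister taxa.

Platyella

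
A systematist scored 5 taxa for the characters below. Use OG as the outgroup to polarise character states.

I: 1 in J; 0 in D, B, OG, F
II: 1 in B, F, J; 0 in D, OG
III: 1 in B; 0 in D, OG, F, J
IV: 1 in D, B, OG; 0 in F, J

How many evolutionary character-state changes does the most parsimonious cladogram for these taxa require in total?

4

Character polarity is set by the outgroup: the derived state is whichever differs from the outgroup's state, so for IV the derived state is '0', and for the remaining characters it is '1'.
I (derived state '1') is unique to J (autapomorphy; uninformative for grouping).
Only B, F, and J show the derived state '1' for II, supporting them as a clade.
III: derived state '1' in B only — an autapomorphy, so it tells us nothing about relationships among taxa.
Only F and J show the derived state '0' for IV, supporting them as a clade.
Most parsimonious ingroup topology: (D,(B,(F,J))).
Changes per character on this tree: I: 1; II: 1; III: 1; IV: 1.
Total = 4.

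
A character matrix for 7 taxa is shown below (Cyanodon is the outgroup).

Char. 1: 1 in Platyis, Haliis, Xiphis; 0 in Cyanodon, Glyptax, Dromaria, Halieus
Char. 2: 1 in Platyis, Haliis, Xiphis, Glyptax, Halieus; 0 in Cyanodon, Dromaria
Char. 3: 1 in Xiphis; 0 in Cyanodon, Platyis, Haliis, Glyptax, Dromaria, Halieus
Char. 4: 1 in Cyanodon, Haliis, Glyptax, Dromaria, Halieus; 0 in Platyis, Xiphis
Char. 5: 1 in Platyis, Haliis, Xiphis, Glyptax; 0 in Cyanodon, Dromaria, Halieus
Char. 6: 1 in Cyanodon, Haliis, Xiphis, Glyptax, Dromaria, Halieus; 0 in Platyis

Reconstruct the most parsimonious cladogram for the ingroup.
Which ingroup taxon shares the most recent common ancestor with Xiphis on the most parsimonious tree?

Character polarity is set by the outgroup: the derived state is whichever differs from the outgroup's state, so for Char. 4, Char. 6 the derived state is '0', and for the remaining characters it is '1'.
Only Haliis, Platyis, and Xiphis show the derived state '1' for Char. 1, supporting them as a clade.
Char. 2 (derived state '1') is shared by Glyptax, Halieus, Haliis, Platyis, and Xiphis — a synapomorphy uniting that clade.
Char. 3: derived state '1' in Xiphis only — an autapomorphy, so it tells us nothing about relationships among taxa.
Char. 4 (derived state '0') is shared by Platyis and Xiphis — a synapomorphy uniting that clade.
Char. 5 (derived state '1') is shared by Glyptax, Haliis, Platyis, and Xiphis — a synapomorphy uniting that clade.
Char. 6 (derived state '0') is unique to Platyis (autapomorphy; uninformative for grouping).
Most parsimonious ingroup topology: (((((Platyis,Xiphis),Haliis),Glyptax),Halieus),Dromaria).
Xiphis and Platyis form a cherry on this tree, so they are sister taxa.

Platyis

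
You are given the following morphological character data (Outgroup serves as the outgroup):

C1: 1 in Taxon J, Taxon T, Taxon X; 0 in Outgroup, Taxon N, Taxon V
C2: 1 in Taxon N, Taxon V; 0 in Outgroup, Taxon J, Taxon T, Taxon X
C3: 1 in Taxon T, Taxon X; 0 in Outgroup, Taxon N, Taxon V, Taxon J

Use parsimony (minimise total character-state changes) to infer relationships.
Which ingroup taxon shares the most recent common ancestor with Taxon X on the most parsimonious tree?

Taxon T

The outgroup has state '0' for every character, so '1' is the derived state throughout.
C1 (derived state '1') is shared by Taxon J, Taxon T, and Taxon X — a synapomorphy uniting that clade.
C2 (derived state '1') is shared by Taxon N and Taxon V — a synapomorphy uniting that clade.
C3 (derived state '1') is shared by Taxon T and Taxon X — a synapomorphy uniting that clade.
Most parsimonious ingroup topology: ((Taxon N,Taxon V),(Taxon J,(Taxon T,Taxon X))).
Taxon X and Taxon T form a cherry on this tree, so they are sister taxa.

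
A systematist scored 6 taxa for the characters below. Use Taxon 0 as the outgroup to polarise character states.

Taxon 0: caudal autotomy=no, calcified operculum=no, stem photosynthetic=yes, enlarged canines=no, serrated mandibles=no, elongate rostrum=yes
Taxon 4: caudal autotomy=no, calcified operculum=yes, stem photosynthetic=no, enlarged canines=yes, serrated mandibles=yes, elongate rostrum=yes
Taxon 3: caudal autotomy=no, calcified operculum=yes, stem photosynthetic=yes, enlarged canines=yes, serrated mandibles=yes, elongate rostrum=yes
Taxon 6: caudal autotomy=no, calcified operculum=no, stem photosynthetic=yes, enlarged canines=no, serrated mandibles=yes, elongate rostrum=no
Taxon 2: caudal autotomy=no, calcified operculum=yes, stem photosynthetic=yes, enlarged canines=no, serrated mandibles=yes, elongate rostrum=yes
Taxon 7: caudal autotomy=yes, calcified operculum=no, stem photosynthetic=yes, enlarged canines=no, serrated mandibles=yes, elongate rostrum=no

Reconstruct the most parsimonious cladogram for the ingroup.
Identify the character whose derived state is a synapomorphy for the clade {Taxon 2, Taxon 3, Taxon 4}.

calcified operculum

Character polarity is set by the outgroup: the derived state is whichever differs from the outgroup's state, so for stem photosynthetic, elongate rostrum the derived state is 'no', and for the remaining characters it is 'yes'.
caudal autotomy (derived state 'yes') is unique to Taxon 7 (autapomorphy; uninformative for grouping).
calcified operculum (derived state 'yes') is shared by Taxon 2, Taxon 3, and Taxon 4 — a synapomorphy uniting that clade.
stem photosynthetic (derived state 'no') is unique to Taxon 4 (autapomorphy; uninformative for grouping).
Only Taxon 3 and Taxon 4 show the derived state 'yes' for enlarged canines, supporting them as a clade.
serrated mandibles (derived state 'yes') is shared by all ingroup taxa — unites the whole ingroup.
Only Taxon 6 and Taxon 7 show the derived state 'no' for elongate rostrum, supporting them as a clade.
Most parsimonious ingroup topology: (((Taxon 4,Taxon 3),Taxon 2),(Taxon 6,Taxon 7)).
The clade {Taxon 2, Taxon 3, Taxon 4} is supported by calcified operculum: its derived state 'yes' occurs in exactly those taxa and in no other taxon (including the outgroup).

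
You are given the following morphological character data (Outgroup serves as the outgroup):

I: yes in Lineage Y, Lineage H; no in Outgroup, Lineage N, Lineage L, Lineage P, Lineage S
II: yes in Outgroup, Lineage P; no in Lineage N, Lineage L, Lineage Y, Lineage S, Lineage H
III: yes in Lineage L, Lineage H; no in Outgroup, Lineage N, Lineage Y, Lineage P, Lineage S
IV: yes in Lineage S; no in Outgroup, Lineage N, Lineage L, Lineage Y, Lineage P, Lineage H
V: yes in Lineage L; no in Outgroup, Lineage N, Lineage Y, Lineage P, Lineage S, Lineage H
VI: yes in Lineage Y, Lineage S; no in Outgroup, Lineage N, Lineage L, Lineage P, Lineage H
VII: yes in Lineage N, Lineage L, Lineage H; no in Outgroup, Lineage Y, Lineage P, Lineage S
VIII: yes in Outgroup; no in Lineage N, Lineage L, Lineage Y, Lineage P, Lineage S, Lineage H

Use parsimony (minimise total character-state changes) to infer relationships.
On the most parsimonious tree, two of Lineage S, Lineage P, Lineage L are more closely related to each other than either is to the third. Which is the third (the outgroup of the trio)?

Character polarity is set by the outgroup: the derived state is whichever differs from the outgroup's state, so for II, VIII the derived state is 'no', and for the remaining characters it is 'yes'.
I groups Lineage H and Lineage Y, which is incompatible with the clades supported by the remaining characters; treating it as convergent (homoplasy) costs fewer steps than any alternative tree.
Only Lineage H, Lineage L, Lineage N, Lineage S, and Lineage Y show the derived state 'no' for II, supporting them as a clade.
III: derived state 'yes' in Lineage H and Lineage L only — synapomorphy for {Lineage H, Lineage L}.
IV (derived state 'yes') is unique to Lineage S (autapomorphy; uninformative for grouping).
V (derived state 'yes') is unique to Lineage L (autapomorphy; uninformative for grouping).
VI: derived state 'yes' in Lineage S and Lineage Y only — synapomorphy for {Lineage S, Lineage Y}.
Only Lineage H, Lineage L, and Lineage N show the derived state 'yes' for VII, supporting them as a clade.
VIII (derived state 'no') is shared by all ingroup taxa — unites the whole ingroup.
Most parsimonious ingroup topology: (((Lineage N,(Lineage L,Lineage H)),(Lineage Y,Lineage S)),Lineage P).
Lineage S and Lineage L share a more recent common ancestor with each other than either does with Lineage P, so Lineage P is the least closely related of the three.

Lineage P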